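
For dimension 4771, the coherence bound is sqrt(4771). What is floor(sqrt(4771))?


69^2 = 4761 <= 4771 < 4900 = 70^2, so 69 <= sqrt(4771) < 70.
floor(sqrt(4771)) = 69.

69


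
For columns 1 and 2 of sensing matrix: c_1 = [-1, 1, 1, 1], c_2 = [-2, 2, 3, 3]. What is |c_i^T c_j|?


Inner product: -1*-2 + 1*2 + 1*3 + 1*3
Products: [2, 2, 3, 3]
Sum = 10.
|dot| = 10.

10


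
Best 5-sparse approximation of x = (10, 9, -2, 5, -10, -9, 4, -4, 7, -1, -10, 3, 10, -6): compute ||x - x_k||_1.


Sorted |x_i| descending: [10, 10, 10, 10, 9, 9, 7, 6, 5, 4, 4, 3, 2, 1]
Keep top 5: [10, 10, 10, 10, 9]
Tail entries: [9, 7, 6, 5, 4, 4, 3, 2, 1]
L1 error = sum of tail = 41.

41


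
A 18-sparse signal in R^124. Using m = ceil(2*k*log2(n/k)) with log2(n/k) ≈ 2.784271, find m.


log2(n/k) = log2(124/18) ≈ 2.784271.
2*k*log2(n/k) ≈ 2*18*2.784271 = 100.233756.
m = ceil(100.233756) = 101.

101


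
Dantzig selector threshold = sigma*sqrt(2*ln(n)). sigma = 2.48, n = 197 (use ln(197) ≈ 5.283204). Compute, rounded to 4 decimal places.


ln(197) ≈ 5.283204.
2*ln(n) ≈ 10.566408.
sqrt(2*ln(n)) ≈ sqrt(10.566408) ≈ 3.250601.
threshold ≈ 2.48*3.250601 = 8.06149048 ≈ 8.0615.

8.0615


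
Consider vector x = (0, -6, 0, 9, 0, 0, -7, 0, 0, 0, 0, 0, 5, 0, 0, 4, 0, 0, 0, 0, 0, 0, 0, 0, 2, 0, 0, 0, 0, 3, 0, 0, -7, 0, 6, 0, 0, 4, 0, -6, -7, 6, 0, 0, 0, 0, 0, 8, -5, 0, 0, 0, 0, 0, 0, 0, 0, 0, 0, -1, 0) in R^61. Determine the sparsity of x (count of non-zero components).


Non-zero positions: [1, 3, 6, 12, 15, 24, 29, 32, 34, 37, 39, 40, 41, 47, 48, 59].
Sparsity = 16.

16


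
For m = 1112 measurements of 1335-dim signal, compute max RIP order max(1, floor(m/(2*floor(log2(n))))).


floor(log2(1335)) = 10.
2*10 = 20.
m/(2*floor(log2(n))) = 1112/20 ≈ 55.6.
floor = 55.
k = max(1, 55) = 55.

55


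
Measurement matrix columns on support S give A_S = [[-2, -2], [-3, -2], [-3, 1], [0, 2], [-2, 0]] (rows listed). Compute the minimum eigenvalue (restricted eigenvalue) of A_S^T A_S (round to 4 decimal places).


A_S^T A_S = [[26, 7], [7, 13]].
trace = 39.
det = 289.
disc = trace^2 - 4*det = 1521 - 4*289 = 365.
sqrt(365) ≈ 19.104973.
lam_min = (39 - sqrt(365))/2 ≈ (39 - 19.104973)/2 = 9.9475135 ≈ 9.9475.

9.9475


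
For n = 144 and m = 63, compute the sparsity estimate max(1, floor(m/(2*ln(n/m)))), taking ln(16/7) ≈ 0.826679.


n/m = 144/63 = 16/7.
ln(n/m) ≈ 0.826679.
2*ln(n/m) ≈ 1.653358.
m/(2*ln(n/m)) ≈ 63/1.653358 ≈ 38.1043.
floor = 38.
k_max = max(1, 38) = 38.

38


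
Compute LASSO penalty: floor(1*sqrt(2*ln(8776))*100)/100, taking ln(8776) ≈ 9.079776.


ln(8776) ≈ 9.079776.
2*ln(n) ≈ 18.159552.
sqrt(2*ln(n)) ≈ sqrt(18.159552) ≈ 4.261403.
lambda ≈ 1*4.261403 = 4.261403.
floor(lambda*100)/100 = 4.26.

4.26


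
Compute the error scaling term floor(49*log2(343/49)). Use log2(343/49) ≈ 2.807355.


log2(n/k) = log2(343/49) ≈ 2.807355.
k*log2(n/k) ≈ 49*2.807355 = 137.560395.
floor(137.560395) = 137.

137


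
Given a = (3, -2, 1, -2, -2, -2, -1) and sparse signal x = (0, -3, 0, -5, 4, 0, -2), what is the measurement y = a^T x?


Non-zero terms: ['-2*-3', '-2*-5', '-2*4', '-1*-2']
Products: [6, 10, -8, 2]
y = sum = 10.

10


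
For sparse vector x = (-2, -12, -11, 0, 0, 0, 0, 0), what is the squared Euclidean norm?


Non-zero entries: [(0, -2), (1, -12), (2, -11)]
Squares: [4, 144, 121]
||x||_2^2 = sum = 269.

269


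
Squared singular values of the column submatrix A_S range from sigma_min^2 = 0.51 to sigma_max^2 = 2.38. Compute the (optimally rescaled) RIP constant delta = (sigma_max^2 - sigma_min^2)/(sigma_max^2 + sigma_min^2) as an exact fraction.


lambda_max - lambda_min = 2.38 - 0.51 = 1.87.
lambda_max + lambda_min = 2.38 + 0.51 = 2.89.
delta = 1.87/2.89 = 187/289 = 11/17.

11/17


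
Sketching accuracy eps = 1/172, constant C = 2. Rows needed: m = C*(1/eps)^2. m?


1/eps = 172.
(1/eps)^2 = 29584.
m = 2*29584 = 59168.

59168


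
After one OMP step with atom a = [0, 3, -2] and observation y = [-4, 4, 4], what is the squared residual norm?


a^T a = 13.
a^T y = 4.
coeff = 4/13 = 4/13.
||r||^2 = 608/13.

608/13


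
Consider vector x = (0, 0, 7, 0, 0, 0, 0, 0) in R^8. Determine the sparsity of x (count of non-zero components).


Non-zero positions: [2].
Sparsity = 1.

1


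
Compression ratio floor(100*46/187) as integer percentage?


100*m/n = 100*46/187 ≈ 24.5989.
floor = 24.

24


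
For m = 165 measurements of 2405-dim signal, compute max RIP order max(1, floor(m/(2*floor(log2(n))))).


floor(log2(2405)) = 11.
2*11 = 22.
m/(2*floor(log2(n))) = 165/22 ≈ 7.5.
floor = 7.
k = max(1, 7) = 7.

7


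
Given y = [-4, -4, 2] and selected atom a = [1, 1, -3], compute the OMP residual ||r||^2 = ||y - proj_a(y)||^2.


a^T a = 11.
a^T y = -14.
coeff = -14/11 = -14/11.
||r||^2 = 200/11.

200/11


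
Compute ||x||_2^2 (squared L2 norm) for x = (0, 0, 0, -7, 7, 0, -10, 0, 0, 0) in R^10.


Non-zero entries: [(3, -7), (4, 7), (6, -10)]
Squares: [49, 49, 100]
||x||_2^2 = sum = 198.

198


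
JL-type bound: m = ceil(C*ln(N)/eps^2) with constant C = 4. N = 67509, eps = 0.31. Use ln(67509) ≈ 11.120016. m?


ln(67509) ≈ 11.120016.
eps^2 = 0.31^2 = 0.0961.
C*ln(N)/eps^2 ≈ 4*11.120016/0.0961 ≈ 462.8519.
m = ceil(462.8519) = 463.

463


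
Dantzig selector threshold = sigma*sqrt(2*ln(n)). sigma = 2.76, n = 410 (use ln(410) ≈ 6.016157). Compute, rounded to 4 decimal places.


ln(410) ≈ 6.016157.
2*ln(n) ≈ 12.032314.
sqrt(2*ln(n)) ≈ sqrt(12.032314) ≈ 3.468763.
threshold ≈ 2.76*3.468763 = 9.57378588 ≈ 9.5738.

9.5738


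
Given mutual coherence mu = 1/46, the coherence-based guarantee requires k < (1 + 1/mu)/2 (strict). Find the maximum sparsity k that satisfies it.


1/mu = 46.
1 + 1/mu = 47.
(1 + 1/mu)/2 = 23.5 is not an integer, so k_max = floor(23.5) = 23.

23


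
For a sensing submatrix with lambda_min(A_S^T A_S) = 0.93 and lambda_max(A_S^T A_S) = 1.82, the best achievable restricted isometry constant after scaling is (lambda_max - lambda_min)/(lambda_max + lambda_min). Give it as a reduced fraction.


lambda_max - lambda_min = 1.82 - 0.93 = 0.89.
lambda_max + lambda_min = 1.82 + 0.93 = 2.75.
delta = 0.89/2.75 = 89/275.

89/275


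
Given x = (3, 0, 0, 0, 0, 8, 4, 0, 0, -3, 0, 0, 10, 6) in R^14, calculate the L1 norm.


Non-zero entries: [(0, 3), (5, 8), (6, 4), (9, -3), (12, 10), (13, 6)]
Absolute values: [3, 8, 4, 3, 10, 6]
||x||_1 = sum = 34.

34


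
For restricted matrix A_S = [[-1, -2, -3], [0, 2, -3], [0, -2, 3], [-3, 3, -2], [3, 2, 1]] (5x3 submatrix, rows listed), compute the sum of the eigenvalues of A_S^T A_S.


Sum of eigenvalues of A_S^T A_S = trace(A_S^T A_S) = sum of squared column norms of A_S.
A_S^T A_S diagonal: [19, 25, 32].
trace = 19 + 25 + 32 = 76.

76


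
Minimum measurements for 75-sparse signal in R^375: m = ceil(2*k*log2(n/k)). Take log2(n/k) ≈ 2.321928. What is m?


log2(n/k) = log2(375/75) ≈ 2.321928.
2*k*log2(n/k) ≈ 2*75*2.321928 = 348.2892.
m = ceil(348.2892) = 349.

349


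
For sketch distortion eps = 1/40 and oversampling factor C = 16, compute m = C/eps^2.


1/eps = 40.
(1/eps)^2 = 1600.
m = 16*1600 = 25600.

25600


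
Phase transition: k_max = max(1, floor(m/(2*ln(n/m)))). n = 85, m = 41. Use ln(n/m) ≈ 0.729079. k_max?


n/m = 85/41.
ln(n/m) ≈ 0.729079.
2*ln(n/m) ≈ 1.458158.
m/(2*ln(n/m)) ≈ 41/1.458158 ≈ 28.1177.
floor = 28.
k_max = max(1, 28) = 28.

28


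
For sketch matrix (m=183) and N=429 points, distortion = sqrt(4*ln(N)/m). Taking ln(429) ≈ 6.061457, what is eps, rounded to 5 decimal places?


ln(429) ≈ 6.061457.
4*ln(N)/m ≈ 4*6.061457/183 ≈ 0.13249086.
eps = sqrt(0.13249086) ≈ 0.3639929 ≈ 0.36399.

0.36399


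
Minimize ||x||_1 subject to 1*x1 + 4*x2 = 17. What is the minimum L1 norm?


Axis intercepts:
  x1 = 17, x2 = 0: L1 = 17
  x1 = 0, x2 = 17/4: L1 = 17/4
x* = (0, 17/4)
||x*||_1 = 17/4.

17/4


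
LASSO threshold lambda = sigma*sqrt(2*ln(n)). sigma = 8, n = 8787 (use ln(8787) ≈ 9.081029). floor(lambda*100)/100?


ln(8787) ≈ 9.081029.
2*ln(n) ≈ 18.162058.
sqrt(2*ln(n)) ≈ sqrt(18.162058) ≈ 4.261697.
lambda ≈ 8*4.261697 = 34.093576.
floor(lambda*100)/100 = 34.09.

34.09


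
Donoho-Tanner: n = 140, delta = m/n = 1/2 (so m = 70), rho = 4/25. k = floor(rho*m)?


m = 1/2*140 = 70.
rho = 4/25.
rho*m = 4/25*70 = 11.2.
k = floor(11.2) = 11.

11


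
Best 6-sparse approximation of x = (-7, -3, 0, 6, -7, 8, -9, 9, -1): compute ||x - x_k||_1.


Sorted |x_i| descending: [9, 9, 8, 7, 7, 6, 3, 1, 0]
Keep top 6: [9, 9, 8, 7, 7, 6]
Tail entries: [3, 1, 0]
L1 error = sum of tail = 4.

4


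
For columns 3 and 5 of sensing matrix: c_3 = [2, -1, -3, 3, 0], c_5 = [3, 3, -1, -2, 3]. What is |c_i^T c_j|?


Inner product: 2*3 + -1*3 + -3*-1 + 3*-2 + 0*3
Products: [6, -3, 3, -6, 0]
Sum = 0.
|dot| = 0.

0


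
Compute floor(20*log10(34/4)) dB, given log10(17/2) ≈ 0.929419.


||x||/||e|| = 34/4 = 17/2.
log10(17/2) ≈ 0.929419.
20*log10(||x||/||e||) ≈ 20*0.929419 = 18.58838.
floor(18.58838) = 18.

18


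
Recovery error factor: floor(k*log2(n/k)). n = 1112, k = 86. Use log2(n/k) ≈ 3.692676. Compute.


log2(n/k) = log2(1112/86) ≈ 3.692676.
k*log2(n/k) ≈ 86*3.692676 = 317.570136.
floor(317.570136) = 317.

317


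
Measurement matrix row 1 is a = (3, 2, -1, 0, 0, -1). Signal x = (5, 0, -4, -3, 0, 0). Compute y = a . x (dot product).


Non-zero terms: ['3*5', '-1*-4', '0*-3']
Products: [15, 4, 0]
y = sum = 19.

19


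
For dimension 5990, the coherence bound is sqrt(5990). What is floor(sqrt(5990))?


77^2 = 5929 <= 5990 < 6084 = 78^2, so 77 <= sqrt(5990) < 78.
floor(sqrt(5990)) = 77.

77


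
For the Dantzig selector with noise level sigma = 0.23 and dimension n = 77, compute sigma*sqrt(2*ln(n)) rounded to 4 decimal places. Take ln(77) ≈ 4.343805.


ln(77) ≈ 4.343805.
2*ln(n) ≈ 8.68761.
sqrt(2*ln(n)) ≈ sqrt(8.68761) ≈ 2.947475.
threshold ≈ 0.23*2.947475 = 0.67791925 ≈ 0.6779.

0.6779


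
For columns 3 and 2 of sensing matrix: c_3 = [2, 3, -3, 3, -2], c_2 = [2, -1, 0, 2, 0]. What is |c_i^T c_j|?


Inner product: 2*2 + 3*-1 + -3*0 + 3*2 + -2*0
Products: [4, -3, 0, 6, 0]
Sum = 7.
|dot| = 7.

7


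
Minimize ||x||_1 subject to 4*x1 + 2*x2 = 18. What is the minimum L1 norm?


Axis intercepts:
  x1 = 9/2, x2 = 0: L1 = 9/2
  x1 = 0, x2 = 9: L1 = 9
x* = (9/2, 0)
||x*||_1 = 9/2.

9/2


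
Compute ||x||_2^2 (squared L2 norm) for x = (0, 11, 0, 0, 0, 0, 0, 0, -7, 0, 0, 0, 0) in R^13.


Non-zero entries: [(1, 11), (8, -7)]
Squares: [121, 49]
||x||_2^2 = sum = 170.

170


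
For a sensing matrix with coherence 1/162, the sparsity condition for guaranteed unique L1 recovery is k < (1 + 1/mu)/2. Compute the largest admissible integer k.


1/mu = 162.
1 + 1/mu = 163.
(1 + 1/mu)/2 = 81.5 is not an integer, so k_max = floor(81.5) = 81.

81


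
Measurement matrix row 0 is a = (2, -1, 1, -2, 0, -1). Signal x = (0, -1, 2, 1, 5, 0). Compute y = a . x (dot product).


Non-zero terms: ['-1*-1', '1*2', '-2*1', '0*5']
Products: [1, 2, -2, 0]
y = sum = 1.

1


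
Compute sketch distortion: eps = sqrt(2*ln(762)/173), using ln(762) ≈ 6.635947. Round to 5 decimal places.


ln(762) ≈ 6.635947.
2*ln(N)/m ≈ 2*6.635947/173 ≈ 0.07671615.
eps = sqrt(0.07671615) ≈ 0.2769768 ≈ 0.27698.

0.27698


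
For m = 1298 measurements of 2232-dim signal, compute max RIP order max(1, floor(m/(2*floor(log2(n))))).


floor(log2(2232)) = 11.
2*11 = 22.
m/(2*floor(log2(n))) = 1298/22 ≈ 59.0.
floor = 59.
k = max(1, 59) = 59.

59


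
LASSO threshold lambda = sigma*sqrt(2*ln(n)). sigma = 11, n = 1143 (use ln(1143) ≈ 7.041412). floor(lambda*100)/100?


ln(1143) ≈ 7.041412.
2*ln(n) ≈ 14.082824.
sqrt(2*ln(n)) ≈ sqrt(14.082824) ≈ 3.752709.
lambda ≈ 11*3.752709 = 41.279799.
floor(lambda*100)/100 = 41.27.

41.27


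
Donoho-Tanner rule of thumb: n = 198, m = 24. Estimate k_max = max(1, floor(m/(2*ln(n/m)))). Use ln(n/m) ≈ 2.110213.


n/m = 198/24 = 33/4.
ln(n/m) ≈ 2.110213.
2*ln(n/m) ≈ 4.220426.
m/(2*ln(n/m)) ≈ 24/4.220426 ≈ 5.6866.
floor = 5.
k_max = max(1, 5) = 5.

5


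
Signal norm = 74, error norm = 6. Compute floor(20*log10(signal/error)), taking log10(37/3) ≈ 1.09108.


||x||/||e|| = 74/6 = 37/3.
log10(37/3) ≈ 1.09108.
20*log10(||x||/||e||) ≈ 20*1.09108 = 21.8216.
floor(21.8216) = 21.

21


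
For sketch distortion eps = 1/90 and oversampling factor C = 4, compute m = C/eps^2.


1/eps = 90.
(1/eps)^2 = 8100.
m = 4*8100 = 32400.

32400


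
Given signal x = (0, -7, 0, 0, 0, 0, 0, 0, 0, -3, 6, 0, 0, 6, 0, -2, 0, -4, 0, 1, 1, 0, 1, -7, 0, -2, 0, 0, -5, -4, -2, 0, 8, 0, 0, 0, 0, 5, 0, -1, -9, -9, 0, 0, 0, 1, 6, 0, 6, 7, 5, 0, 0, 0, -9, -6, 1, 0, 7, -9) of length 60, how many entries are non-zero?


Non-zero positions: [1, 9, 10, 13, 15, 17, 19, 20, 22, 23, 25, 28, 29, 30, 32, 37, 39, 40, 41, 45, 46, 48, 49, 50, 54, 55, 56, 58, 59].
Sparsity = 29.

29


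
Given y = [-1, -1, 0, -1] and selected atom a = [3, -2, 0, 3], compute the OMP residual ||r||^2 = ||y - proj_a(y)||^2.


a^T a = 22.
a^T y = -4.
coeff = -4/22 = -2/11.
||r||^2 = 25/11.

25/11


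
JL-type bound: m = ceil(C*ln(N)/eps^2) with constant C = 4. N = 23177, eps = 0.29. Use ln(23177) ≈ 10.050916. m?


ln(23177) ≈ 10.050916.
eps^2 = 0.29^2 = 0.0841.
C*ln(N)/eps^2 ≈ 4*10.050916/0.0841 ≈ 478.0459.
m = ceil(478.0459) = 479.

479


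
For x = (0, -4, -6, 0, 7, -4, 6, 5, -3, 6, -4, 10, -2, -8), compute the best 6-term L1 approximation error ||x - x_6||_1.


Sorted |x_i| descending: [10, 8, 7, 6, 6, 6, 5, 4, 4, 4, 3, 2, 0, 0]
Keep top 6: [10, 8, 7, 6, 6, 6]
Tail entries: [5, 4, 4, 4, 3, 2, 0, 0]
L1 error = sum of tail = 22.

22


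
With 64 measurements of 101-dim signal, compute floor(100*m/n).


100*m/n = 100*64/101 ≈ 63.3663.
floor = 63.

63


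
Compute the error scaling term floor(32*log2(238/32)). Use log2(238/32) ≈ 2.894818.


log2(n/k) = log2(238/32) ≈ 2.894818.
k*log2(n/k) ≈ 32*2.894818 = 92.634176.
floor(92.634176) = 92.

92


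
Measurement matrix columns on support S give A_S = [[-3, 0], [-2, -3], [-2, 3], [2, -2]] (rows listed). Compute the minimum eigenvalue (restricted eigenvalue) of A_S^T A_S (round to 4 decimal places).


A_S^T A_S = [[21, -4], [-4, 22]].
trace = 43.
det = 446.
disc = trace^2 - 4*det = 1849 - 4*446 = 65.
sqrt(65) ≈ 8.062258.
lam_min = (43 - sqrt(65))/2 ≈ (43 - 8.062258)/2 = 17.468871 ≈ 17.4689.

17.4689


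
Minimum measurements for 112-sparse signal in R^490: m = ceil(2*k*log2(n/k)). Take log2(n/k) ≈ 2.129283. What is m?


log2(n/k) = log2(490/112) ≈ 2.129283.
2*k*log2(n/k) ≈ 2*112*2.129283 = 476.959392.
m = ceil(476.959392) = 477.

477


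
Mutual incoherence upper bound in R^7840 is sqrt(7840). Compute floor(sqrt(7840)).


88^2 = 7744 <= 7840 < 7921 = 89^2, so 88 <= sqrt(7840) < 89.
floor(sqrt(7840)) = 88.

88


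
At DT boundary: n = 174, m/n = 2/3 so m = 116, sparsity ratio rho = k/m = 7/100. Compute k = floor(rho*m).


m = 2/3*174 = 116.
rho = 7/100.
rho*m = 7/100*116 = 8.12.
k = floor(8.12) = 8.

8


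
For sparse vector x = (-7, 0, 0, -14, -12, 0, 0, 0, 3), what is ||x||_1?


Non-zero entries: [(0, -7), (3, -14), (4, -12), (8, 3)]
Absolute values: [7, 14, 12, 3]
||x||_1 = sum = 36.

36


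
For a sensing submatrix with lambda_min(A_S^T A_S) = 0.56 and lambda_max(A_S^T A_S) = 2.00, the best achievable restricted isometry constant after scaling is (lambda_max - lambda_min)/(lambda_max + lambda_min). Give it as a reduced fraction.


lambda_max - lambda_min = 2.00 - 0.56 = 1.44.
lambda_max + lambda_min = 2.00 + 0.56 = 2.56.
delta = 1.44/2.56 = 144/256 = 9/16.

9/16


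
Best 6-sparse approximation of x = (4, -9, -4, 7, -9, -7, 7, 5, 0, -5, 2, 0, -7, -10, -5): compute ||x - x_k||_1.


Sorted |x_i| descending: [10, 9, 9, 7, 7, 7, 7, 5, 5, 5, 4, 4, 2, 0, 0]
Keep top 6: [10, 9, 9, 7, 7, 7]
Tail entries: [7, 5, 5, 5, 4, 4, 2, 0, 0]
L1 error = sum of tail = 32.

32


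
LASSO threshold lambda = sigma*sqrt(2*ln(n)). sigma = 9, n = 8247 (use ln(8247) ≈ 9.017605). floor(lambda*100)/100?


ln(8247) ≈ 9.017605.
2*ln(n) ≈ 18.03521.
sqrt(2*ln(n)) ≈ sqrt(18.03521) ≈ 4.246788.
lambda ≈ 9*4.246788 = 38.221092.
floor(lambda*100)/100 = 38.22.

38.22


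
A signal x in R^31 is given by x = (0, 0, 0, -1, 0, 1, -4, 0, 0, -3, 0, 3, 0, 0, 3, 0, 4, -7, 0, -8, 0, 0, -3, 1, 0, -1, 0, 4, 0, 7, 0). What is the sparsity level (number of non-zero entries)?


Non-zero positions: [3, 5, 6, 9, 11, 14, 16, 17, 19, 22, 23, 25, 27, 29].
Sparsity = 14.

14


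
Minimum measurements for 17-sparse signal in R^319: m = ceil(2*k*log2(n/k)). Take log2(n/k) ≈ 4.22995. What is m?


log2(n/k) = log2(319/17) ≈ 4.22995.
2*k*log2(n/k) ≈ 2*17*4.22995 = 143.8183.
m = ceil(143.8183) = 144.

144


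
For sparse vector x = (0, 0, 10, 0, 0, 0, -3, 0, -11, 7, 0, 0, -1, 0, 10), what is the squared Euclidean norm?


Non-zero entries: [(2, 10), (6, -3), (8, -11), (9, 7), (12, -1), (14, 10)]
Squares: [100, 9, 121, 49, 1, 100]
||x||_2^2 = sum = 380.

380


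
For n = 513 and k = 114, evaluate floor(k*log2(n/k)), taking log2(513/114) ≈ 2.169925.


log2(n/k) = log2(513/114) ≈ 2.169925.
k*log2(n/k) ≈ 114*2.169925 = 247.37145.
floor(247.37145) = 247.

247


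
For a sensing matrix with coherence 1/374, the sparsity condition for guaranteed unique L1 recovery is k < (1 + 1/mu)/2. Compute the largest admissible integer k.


1/mu = 374.
1 + 1/mu = 375.
(1 + 1/mu)/2 = 187.5 is not an integer, so k_max = floor(187.5) = 187.

187


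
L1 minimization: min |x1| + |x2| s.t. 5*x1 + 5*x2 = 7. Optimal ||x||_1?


Axis intercepts:
  x1 = 7/5, x2 = 0: L1 = 7/5
  x1 = 0, x2 = 7/5: L1 = 7/5
x* = (7/5, 0)
||x*||_1 = 7/5.

7/5


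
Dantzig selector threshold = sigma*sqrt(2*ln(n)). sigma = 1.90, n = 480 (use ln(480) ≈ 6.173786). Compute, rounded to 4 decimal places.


ln(480) ≈ 6.173786.
2*ln(n) ≈ 12.347572.
sqrt(2*ln(n)) ≈ sqrt(12.347572) ≈ 3.513911.
threshold ≈ 1.90*3.513911 = 6.6764309 ≈ 6.6764.

6.6764


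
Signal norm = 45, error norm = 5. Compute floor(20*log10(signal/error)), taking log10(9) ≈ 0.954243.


||x||/||e|| = 45/5 = 9.
log10(9) ≈ 0.954243.
20*log10(||x||/||e||) ≈ 20*0.954243 = 19.08486.
floor(19.08486) = 19.

19


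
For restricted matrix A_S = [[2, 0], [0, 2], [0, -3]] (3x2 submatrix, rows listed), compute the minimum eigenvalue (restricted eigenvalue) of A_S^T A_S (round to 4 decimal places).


A_S^T A_S = [[4, 0], [0, 13]].
trace = 17.
det = 52.
disc = trace^2 - 4*det = 289 - 4*52 = 81.
sqrt(81) = 9.
lam_min = (17 - 9)/2 = 4 = 4.0000.

4.0000


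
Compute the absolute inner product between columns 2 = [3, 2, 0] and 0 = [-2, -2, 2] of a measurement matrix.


Inner product: 3*-2 + 2*-2 + 0*2
Products: [-6, -4, 0]
Sum = -10.
|dot| = 10.

10


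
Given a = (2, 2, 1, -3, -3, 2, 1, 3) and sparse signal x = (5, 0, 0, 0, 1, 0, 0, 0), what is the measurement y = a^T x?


Non-zero terms: ['2*5', '-3*1']
Products: [10, -3]
y = sum = 7.

7


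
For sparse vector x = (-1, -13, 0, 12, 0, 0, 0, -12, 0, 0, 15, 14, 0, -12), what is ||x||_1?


Non-zero entries: [(0, -1), (1, -13), (3, 12), (7, -12), (10, 15), (11, 14), (13, -12)]
Absolute values: [1, 13, 12, 12, 15, 14, 12]
||x||_1 = sum = 79.

79


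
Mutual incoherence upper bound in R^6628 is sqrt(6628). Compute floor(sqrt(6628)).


81^2 = 6561 <= 6628 < 6724 = 82^2, so 81 <= sqrt(6628) < 82.
floor(sqrt(6628)) = 81.

81


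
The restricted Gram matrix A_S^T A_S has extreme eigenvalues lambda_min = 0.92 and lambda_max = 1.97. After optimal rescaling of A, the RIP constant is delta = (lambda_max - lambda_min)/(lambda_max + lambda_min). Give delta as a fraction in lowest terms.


lambda_max - lambda_min = 1.97 - 0.92 = 1.05.
lambda_max + lambda_min = 1.97 + 0.92 = 2.89.
delta = 1.05/2.89 = 105/289.

105/289


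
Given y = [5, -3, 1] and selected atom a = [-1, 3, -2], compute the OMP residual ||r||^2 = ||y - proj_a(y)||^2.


a^T a = 14.
a^T y = -16.
coeff = -16/14 = -8/7.
||r||^2 = 117/7.

117/7


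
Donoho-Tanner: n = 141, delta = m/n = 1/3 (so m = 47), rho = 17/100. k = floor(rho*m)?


m = 1/3*141 = 47.
rho = 17/100.
rho*m = 17/100*47 = 7.99.
k = floor(7.99) = 7.

7


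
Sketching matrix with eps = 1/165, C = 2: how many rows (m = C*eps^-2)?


1/eps = 165.
(1/eps)^2 = 27225.
m = 2*27225 = 54450.

54450


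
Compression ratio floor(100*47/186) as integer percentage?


100*m/n = 100*47/186 ≈ 25.2688.
floor = 25.

25


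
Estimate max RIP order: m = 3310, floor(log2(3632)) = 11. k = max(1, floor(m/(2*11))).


floor(log2(3632)) = 11.
2*11 = 22.
m/(2*floor(log2(n))) = 3310/22 ≈ 150.4545.
floor = 150.
k = max(1, 150) = 150.

150


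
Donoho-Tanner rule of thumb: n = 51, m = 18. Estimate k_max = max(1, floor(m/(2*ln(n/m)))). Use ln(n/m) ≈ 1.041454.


n/m = 51/18 = 17/6.
ln(n/m) ≈ 1.041454.
2*ln(n/m) ≈ 2.082908.
m/(2*ln(n/m)) ≈ 18/2.082908 ≈ 8.6418.
floor = 8.
k_max = max(1, 8) = 8.

8


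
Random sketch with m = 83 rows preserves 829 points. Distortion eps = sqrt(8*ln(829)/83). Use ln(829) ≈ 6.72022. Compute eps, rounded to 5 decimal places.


ln(829) ≈ 6.72022.
8*ln(N)/m ≈ 8*6.72022/83 ≈ 0.64773205.
eps = sqrt(0.64773205) ≈ 0.804818 ≈ 0.80482.

0.80482


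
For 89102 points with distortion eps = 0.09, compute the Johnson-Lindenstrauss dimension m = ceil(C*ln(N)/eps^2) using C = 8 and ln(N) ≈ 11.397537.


ln(89102) ≈ 11.397537.
eps^2 = 0.09^2 = 0.0081.
C*ln(N)/eps^2 ≈ 8*11.397537/0.0081 ≈ 11256.8267.
m = ceil(11256.8267) = 11257.

11257


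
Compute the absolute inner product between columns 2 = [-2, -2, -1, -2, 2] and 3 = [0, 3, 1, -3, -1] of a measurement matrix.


Inner product: -2*0 + -2*3 + -1*1 + -2*-3 + 2*-1
Products: [0, -6, -1, 6, -2]
Sum = -3.
|dot| = 3.

3


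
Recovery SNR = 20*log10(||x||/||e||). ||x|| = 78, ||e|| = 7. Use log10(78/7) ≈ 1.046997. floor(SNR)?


||x||/||e|| = 78/7.
log10(78/7) ≈ 1.046997.
20*log10(||x||/||e||) ≈ 20*1.046997 = 20.93994.
floor(20.93994) = 20.

20


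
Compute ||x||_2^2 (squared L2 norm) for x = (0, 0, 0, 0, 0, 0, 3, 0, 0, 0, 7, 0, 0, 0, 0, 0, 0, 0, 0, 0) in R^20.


Non-zero entries: [(6, 3), (10, 7)]
Squares: [9, 49]
||x||_2^2 = sum = 58.

58


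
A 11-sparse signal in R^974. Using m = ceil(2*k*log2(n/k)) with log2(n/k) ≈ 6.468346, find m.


log2(n/k) = log2(974/11) ≈ 6.468346.
2*k*log2(n/k) ≈ 2*11*6.468346 = 142.303612.
m = ceil(142.303612) = 143.

143


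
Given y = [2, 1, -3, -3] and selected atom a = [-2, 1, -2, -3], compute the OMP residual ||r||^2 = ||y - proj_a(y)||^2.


a^T a = 18.
a^T y = 12.
coeff = 12/18 = 2/3.
||r||^2 = 15.

15


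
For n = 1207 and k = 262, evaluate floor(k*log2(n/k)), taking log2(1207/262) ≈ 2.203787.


log2(n/k) = log2(1207/262) ≈ 2.203787.
k*log2(n/k) ≈ 262*2.203787 = 577.392194.
floor(577.392194) = 577.

577


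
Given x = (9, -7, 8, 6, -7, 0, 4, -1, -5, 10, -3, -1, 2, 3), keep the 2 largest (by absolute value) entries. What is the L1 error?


Sorted |x_i| descending: [10, 9, 8, 7, 7, 6, 5, 4, 3, 3, 2, 1, 1, 0]
Keep top 2: [10, 9]
Tail entries: [8, 7, 7, 6, 5, 4, 3, 3, 2, 1, 1, 0]
L1 error = sum of tail = 47.

47


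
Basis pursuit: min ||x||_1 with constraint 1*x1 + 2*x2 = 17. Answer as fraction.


Axis intercepts:
  x1 = 17, x2 = 0: L1 = 17
  x1 = 0, x2 = 17/2: L1 = 17/2
x* = (0, 17/2)
||x*||_1 = 17/2.

17/2


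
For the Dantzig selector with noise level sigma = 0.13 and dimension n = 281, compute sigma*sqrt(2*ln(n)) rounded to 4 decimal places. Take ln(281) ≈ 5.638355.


ln(281) ≈ 5.638355.
2*ln(n) ≈ 11.27671.
sqrt(2*ln(n)) ≈ sqrt(11.27671) ≈ 3.358081.
threshold ≈ 0.13*3.358081 = 0.43655053 ≈ 0.4366.

0.4366


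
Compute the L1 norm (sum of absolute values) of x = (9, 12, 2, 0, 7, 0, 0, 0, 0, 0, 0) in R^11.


Non-zero entries: [(0, 9), (1, 12), (2, 2), (4, 7)]
Absolute values: [9, 12, 2, 7]
||x||_1 = sum = 30.

30


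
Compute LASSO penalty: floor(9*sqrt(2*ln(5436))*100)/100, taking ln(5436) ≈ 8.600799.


ln(5436) ≈ 8.600799.
2*ln(n) ≈ 17.201598.
sqrt(2*ln(n)) ≈ sqrt(17.201598) ≈ 4.147481.
lambda ≈ 9*4.147481 = 37.327329.
floor(lambda*100)/100 = 37.32.

37.32


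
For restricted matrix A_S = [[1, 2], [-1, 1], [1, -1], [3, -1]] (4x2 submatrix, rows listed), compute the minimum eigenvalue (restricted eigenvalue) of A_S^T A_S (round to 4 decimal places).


A_S^T A_S = [[12, -3], [-3, 7]].
trace = 19.
det = 75.
disc = trace^2 - 4*det = 361 - 4*75 = 61.
sqrt(61) ≈ 7.810250.
lam_min = (19 - sqrt(61))/2 ≈ (19 - 7.810250)/2 = 5.594875 ≈ 5.5949.

5.5949


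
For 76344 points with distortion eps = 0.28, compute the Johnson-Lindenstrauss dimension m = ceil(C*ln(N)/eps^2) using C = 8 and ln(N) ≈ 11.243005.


ln(76344) ≈ 11.243005.
eps^2 = 0.28^2 = 0.0784.
C*ln(N)/eps^2 ≈ 8*11.243005/0.0784 ≈ 1147.2454.
m = ceil(1147.2454) = 1148.

1148


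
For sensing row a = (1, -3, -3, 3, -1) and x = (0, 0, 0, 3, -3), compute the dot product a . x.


Non-zero terms: ['3*3', '-1*-3']
Products: [9, 3]
y = sum = 12.

12


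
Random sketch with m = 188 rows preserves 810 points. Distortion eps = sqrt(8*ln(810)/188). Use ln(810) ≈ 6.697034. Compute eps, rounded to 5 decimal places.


ln(810) ≈ 6.697034.
8*ln(N)/m ≈ 8*6.697034/188 ≈ 0.28498017.
eps = sqrt(0.28498017) ≈ 0.5338353 ≈ 0.53384.

0.53384


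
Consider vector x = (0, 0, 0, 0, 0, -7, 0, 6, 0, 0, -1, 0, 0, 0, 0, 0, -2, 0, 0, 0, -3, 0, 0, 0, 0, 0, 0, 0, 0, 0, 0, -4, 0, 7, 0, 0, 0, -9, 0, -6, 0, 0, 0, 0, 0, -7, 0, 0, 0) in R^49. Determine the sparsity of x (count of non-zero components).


Non-zero positions: [5, 7, 10, 16, 20, 31, 33, 37, 39, 45].
Sparsity = 10.

10


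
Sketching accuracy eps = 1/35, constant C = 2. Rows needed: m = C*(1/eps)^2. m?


1/eps = 35.
(1/eps)^2 = 1225.
m = 2*1225 = 2450.

2450


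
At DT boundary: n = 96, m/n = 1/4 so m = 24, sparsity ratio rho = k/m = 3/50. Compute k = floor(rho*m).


m = 1/4*96 = 24.
rho = 3/50.
rho*m = 3/50*24 = 1.44.
k = floor(1.44) = 1.

1


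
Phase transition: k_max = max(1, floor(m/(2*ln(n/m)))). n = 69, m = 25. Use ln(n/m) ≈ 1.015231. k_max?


n/m = 69/25.
ln(n/m) ≈ 1.015231.
2*ln(n/m) ≈ 2.030462.
m/(2*ln(n/m)) ≈ 25/2.030462 ≈ 12.3125.
floor = 12.
k_max = max(1, 12) = 12.

12


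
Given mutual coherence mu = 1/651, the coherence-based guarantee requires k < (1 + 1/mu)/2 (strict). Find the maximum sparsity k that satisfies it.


1/mu = 651.
1 + 1/mu = 652.
(1 + 1/mu)/2 = 326 is an integer and the inequality is strict, so k_max = 326 - 1 = 325.

325


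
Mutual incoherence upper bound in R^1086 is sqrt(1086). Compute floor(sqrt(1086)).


32^2 = 1024 <= 1086 < 1089 = 33^2, so 32 <= sqrt(1086) < 33.
floor(sqrt(1086)) = 32.

32


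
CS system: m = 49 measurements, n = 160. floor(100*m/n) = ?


100*m/n = 100*49/160 ≈ 30.625.
floor = 30.

30


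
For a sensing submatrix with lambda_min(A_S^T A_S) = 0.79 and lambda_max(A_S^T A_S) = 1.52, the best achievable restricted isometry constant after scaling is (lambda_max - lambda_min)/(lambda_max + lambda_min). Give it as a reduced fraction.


lambda_max - lambda_min = 1.52 - 0.79 = 0.73.
lambda_max + lambda_min = 1.52 + 0.79 = 2.31.
delta = 0.73/2.31 = 73/231.

73/231


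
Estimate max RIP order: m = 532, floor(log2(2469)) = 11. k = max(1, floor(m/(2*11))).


floor(log2(2469)) = 11.
2*11 = 22.
m/(2*floor(log2(n))) = 532/22 ≈ 24.1818.
floor = 24.
k = max(1, 24) = 24.

24


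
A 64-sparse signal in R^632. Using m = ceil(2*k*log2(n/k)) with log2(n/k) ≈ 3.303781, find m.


log2(n/k) = log2(632/64) ≈ 3.303781.
2*k*log2(n/k) ≈ 2*64*3.303781 = 422.883968.
m = ceil(422.883968) = 423.

423


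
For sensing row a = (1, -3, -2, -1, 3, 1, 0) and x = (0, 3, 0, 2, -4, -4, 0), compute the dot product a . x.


Non-zero terms: ['-3*3', '-1*2', '3*-4', '1*-4']
Products: [-9, -2, -12, -4]
y = sum = -27.

-27


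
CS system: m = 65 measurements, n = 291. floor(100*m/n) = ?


100*m/n = 100*65/291 ≈ 22.3368.
floor = 22.

22


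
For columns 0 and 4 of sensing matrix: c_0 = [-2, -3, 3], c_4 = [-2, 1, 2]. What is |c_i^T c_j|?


Inner product: -2*-2 + -3*1 + 3*2
Products: [4, -3, 6]
Sum = 7.
|dot| = 7.

7


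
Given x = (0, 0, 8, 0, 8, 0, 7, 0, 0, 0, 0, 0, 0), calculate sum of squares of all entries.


Non-zero entries: [(2, 8), (4, 8), (6, 7)]
Squares: [64, 64, 49]
||x||_2^2 = sum = 177.

177


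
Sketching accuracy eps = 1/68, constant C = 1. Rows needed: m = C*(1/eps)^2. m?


1/eps = 68.
(1/eps)^2 = 4624.
m = 1*4624 = 4624.

4624


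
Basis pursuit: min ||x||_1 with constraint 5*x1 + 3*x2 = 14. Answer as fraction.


Axis intercepts:
  x1 = 14/5, x2 = 0: L1 = 14/5
  x1 = 0, x2 = 14/3: L1 = 14/3
x* = (14/5, 0)
||x*||_1 = 14/5.

14/5


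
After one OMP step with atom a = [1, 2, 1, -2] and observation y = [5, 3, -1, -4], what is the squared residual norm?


a^T a = 10.
a^T y = 18.
coeff = 18/10 = 9/5.
||r||^2 = 93/5.

93/5


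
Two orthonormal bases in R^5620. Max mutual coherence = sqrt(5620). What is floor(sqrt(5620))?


74^2 = 5476 <= 5620 < 5625 = 75^2, so 74 <= sqrt(5620) < 75.
floor(sqrt(5620)) = 74.

74


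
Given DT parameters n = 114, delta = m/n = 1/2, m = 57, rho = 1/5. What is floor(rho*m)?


m = 1/2*114 = 57.
rho = 1/5.
rho*m = 1/5*57 = 11.4.
k = floor(11.4) = 11.

11


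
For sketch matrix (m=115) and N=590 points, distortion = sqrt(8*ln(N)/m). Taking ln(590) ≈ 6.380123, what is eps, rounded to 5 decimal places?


ln(590) ≈ 6.380123.
8*ln(N)/m ≈ 8*6.380123/115 ≈ 0.44383464.
eps = sqrt(0.44383464) ≈ 0.6662092 ≈ 0.66621.

0.66621


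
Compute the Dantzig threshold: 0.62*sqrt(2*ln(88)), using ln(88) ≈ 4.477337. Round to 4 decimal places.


ln(88) ≈ 4.477337.
2*ln(n) ≈ 8.954674.
sqrt(2*ln(n)) ≈ sqrt(8.954674) ≈ 2.992436.
threshold ≈ 0.62*2.992436 = 1.85531032 ≈ 1.8553.

1.8553


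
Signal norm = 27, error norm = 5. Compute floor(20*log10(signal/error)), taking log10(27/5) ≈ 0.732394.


||x||/||e|| = 27/5.
log10(27/5) ≈ 0.732394.
20*log10(||x||/||e||) ≈ 20*0.732394 = 14.64788.
floor(14.64788) = 14.

14


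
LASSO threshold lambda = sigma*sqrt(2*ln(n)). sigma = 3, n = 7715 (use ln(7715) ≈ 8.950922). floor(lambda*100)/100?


ln(7715) ≈ 8.950922.
2*ln(n) ≈ 17.901844.
sqrt(2*ln(n)) ≈ sqrt(17.901844) ≈ 4.231057.
lambda ≈ 3*4.231057 = 12.693171.
floor(lambda*100)/100 = 12.69.

12.69


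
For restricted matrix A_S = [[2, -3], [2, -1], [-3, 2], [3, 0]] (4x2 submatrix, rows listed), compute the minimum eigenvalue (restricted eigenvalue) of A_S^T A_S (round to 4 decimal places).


A_S^T A_S = [[26, -14], [-14, 14]].
trace = 40.
det = 168.
disc = trace^2 - 4*det = 1600 - 4*168 = 928.
sqrt(928) ≈ 30.463092.
lam_min = (40 - sqrt(928))/2 ≈ (40 - 30.463092)/2 = 4.768454 ≈ 4.7685.

4.7685


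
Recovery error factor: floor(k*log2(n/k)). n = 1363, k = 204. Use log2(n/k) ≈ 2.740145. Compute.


log2(n/k) = log2(1363/204) ≈ 2.740145.
k*log2(n/k) ≈ 204*2.740145 = 558.98958.
floor(558.98958) = 558.

558


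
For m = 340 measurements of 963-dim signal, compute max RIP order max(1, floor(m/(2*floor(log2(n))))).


floor(log2(963)) = 9.
2*9 = 18.
m/(2*floor(log2(n))) = 340/18 ≈ 18.8889.
floor = 18.
k = max(1, 18) = 18.

18


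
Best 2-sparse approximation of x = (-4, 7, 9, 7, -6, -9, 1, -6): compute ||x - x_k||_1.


Sorted |x_i| descending: [9, 9, 7, 7, 6, 6, 4, 1]
Keep top 2: [9, 9]
Tail entries: [7, 7, 6, 6, 4, 1]
L1 error = sum of tail = 31.

31


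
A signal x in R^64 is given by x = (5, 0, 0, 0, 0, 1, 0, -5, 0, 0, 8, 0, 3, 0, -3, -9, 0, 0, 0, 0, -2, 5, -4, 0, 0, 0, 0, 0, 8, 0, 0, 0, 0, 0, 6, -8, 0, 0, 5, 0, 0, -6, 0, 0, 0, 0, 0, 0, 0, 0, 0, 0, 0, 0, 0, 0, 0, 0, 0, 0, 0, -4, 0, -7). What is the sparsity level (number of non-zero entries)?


Non-zero positions: [0, 5, 7, 10, 12, 14, 15, 20, 21, 22, 28, 34, 35, 38, 41, 61, 63].
Sparsity = 17.

17


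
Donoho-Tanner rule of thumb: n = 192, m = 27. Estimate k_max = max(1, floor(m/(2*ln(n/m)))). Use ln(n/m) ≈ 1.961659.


n/m = 192/27 = 64/9.
ln(n/m) ≈ 1.961659.
2*ln(n/m) ≈ 3.923318.
m/(2*ln(n/m)) ≈ 27/3.923318 ≈ 6.8819.
floor = 6.
k_max = max(1, 6) = 6.

6


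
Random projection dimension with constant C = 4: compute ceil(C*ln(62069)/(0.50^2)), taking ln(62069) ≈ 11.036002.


ln(62069) ≈ 11.036002.
eps^2 = 0.50^2 = 0.25.
C*ln(N)/eps^2 ≈ 4*11.036002/0.25 ≈ 176.576.
m = ceil(176.576) = 177.

177


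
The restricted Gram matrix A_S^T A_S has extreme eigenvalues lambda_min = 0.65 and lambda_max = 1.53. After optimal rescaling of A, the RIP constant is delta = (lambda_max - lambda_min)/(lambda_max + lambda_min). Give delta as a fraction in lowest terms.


lambda_max - lambda_min = 1.53 - 0.65 = 0.88.
lambda_max + lambda_min = 1.53 + 0.65 = 2.18.
delta = 0.88/2.18 = 88/218 = 44/109.

44/109


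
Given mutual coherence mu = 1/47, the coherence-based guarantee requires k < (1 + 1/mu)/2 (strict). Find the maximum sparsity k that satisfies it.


1/mu = 47.
1 + 1/mu = 48.
(1 + 1/mu)/2 = 24 is an integer and the inequality is strict, so k_max = 24 - 1 = 23.

23


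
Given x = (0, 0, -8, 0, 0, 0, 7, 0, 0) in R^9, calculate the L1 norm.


Non-zero entries: [(2, -8), (6, 7)]
Absolute values: [8, 7]
||x||_1 = sum = 15.

15


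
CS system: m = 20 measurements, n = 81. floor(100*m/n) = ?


100*m/n = 100*20/81 ≈ 24.6914.
floor = 24.

24


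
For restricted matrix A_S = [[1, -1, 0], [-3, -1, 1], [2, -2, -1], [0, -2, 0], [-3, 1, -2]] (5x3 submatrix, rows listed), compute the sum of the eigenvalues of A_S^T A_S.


Sum of eigenvalues of A_S^T A_S = trace(A_S^T A_S) = sum of squared column norms of A_S.
A_S^T A_S diagonal: [23, 11, 6].
trace = 23 + 11 + 6 = 40.

40


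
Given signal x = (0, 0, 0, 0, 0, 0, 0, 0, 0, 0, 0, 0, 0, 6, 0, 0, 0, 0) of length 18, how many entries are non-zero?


Non-zero positions: [13].
Sparsity = 1.

1


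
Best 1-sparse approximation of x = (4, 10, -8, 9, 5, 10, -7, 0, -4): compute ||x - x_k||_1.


Sorted |x_i| descending: [10, 10, 9, 8, 7, 5, 4, 4, 0]
Keep top 1: [10]
Tail entries: [10, 9, 8, 7, 5, 4, 4, 0]
L1 error = sum of tail = 47.

47


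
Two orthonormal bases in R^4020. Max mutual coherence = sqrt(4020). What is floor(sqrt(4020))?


63^2 = 3969 <= 4020 < 4096 = 64^2, so 63 <= sqrt(4020) < 64.
floor(sqrt(4020)) = 63.

63


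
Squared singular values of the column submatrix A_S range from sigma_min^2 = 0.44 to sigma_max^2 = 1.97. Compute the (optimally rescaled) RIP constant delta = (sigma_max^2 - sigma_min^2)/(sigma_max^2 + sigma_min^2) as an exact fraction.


lambda_max - lambda_min = 1.97 - 0.44 = 1.53.
lambda_max + lambda_min = 1.97 + 0.44 = 2.41.
delta = 1.53/2.41 = 153/241.

153/241


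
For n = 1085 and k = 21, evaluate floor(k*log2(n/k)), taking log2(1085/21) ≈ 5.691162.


log2(n/k) = log2(1085/21) ≈ 5.691162.
k*log2(n/k) ≈ 21*5.691162 = 119.514402.
floor(119.514402) = 119.

119


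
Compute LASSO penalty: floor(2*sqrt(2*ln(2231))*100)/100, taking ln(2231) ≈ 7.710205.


ln(2231) ≈ 7.710205.
2*ln(n) ≈ 15.42041.
sqrt(2*ln(n)) ≈ sqrt(15.42041) ≈ 3.926883.
lambda ≈ 2*3.926883 = 7.853766.
floor(lambda*100)/100 = 7.85.

7.85


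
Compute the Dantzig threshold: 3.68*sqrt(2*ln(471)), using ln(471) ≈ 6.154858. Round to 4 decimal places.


ln(471) ≈ 6.154858.
2*ln(n) ≈ 12.309716.
sqrt(2*ln(n)) ≈ sqrt(12.309716) ≈ 3.50852.
threshold ≈ 3.68*3.50852 = 12.9113536 ≈ 12.9114.

12.9114


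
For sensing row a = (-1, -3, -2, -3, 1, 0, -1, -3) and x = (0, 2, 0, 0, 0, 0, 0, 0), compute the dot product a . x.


Non-zero terms: ['-3*2']
Products: [-6]
y = sum = -6.

-6


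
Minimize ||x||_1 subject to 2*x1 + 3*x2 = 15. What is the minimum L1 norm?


Axis intercepts:
  x1 = 15/2, x2 = 0: L1 = 15/2
  x1 = 0, x2 = 5: L1 = 5
x* = (0, 5)
||x*||_1 = 5.

5


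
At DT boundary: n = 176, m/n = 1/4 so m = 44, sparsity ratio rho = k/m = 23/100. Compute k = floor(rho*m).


m = 1/4*176 = 44.
rho = 23/100.
rho*m = 23/100*44 = 10.12.
k = floor(10.12) = 10.

10


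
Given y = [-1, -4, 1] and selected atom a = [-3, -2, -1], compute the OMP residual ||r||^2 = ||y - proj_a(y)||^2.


a^T a = 14.
a^T y = 10.
coeff = 10/14 = 5/7.
||r||^2 = 76/7.

76/7


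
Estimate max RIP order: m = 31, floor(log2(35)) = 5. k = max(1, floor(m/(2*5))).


floor(log2(35)) = 5.
2*5 = 10.
m/(2*floor(log2(n))) = 31/10 ≈ 3.1.
floor = 3.
k = max(1, 3) = 3.

3


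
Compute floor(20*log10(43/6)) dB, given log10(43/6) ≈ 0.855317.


||x||/||e|| = 43/6.
log10(43/6) ≈ 0.855317.
20*log10(||x||/||e||) ≈ 20*0.855317 = 17.10634.
floor(17.10634) = 17.

17


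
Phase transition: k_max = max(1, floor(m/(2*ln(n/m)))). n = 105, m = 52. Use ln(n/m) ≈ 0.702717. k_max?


n/m = 105/52.
ln(n/m) ≈ 0.702717.
2*ln(n/m) ≈ 1.405434.
m/(2*ln(n/m)) ≈ 52/1.405434 ≈ 36.9992.
floor = 36.
k_max = max(1, 36) = 36.

36


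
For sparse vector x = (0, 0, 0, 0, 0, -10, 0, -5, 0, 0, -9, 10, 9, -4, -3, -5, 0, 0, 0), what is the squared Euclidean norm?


Non-zero entries: [(5, -10), (7, -5), (10, -9), (11, 10), (12, 9), (13, -4), (14, -3), (15, -5)]
Squares: [100, 25, 81, 100, 81, 16, 9, 25]
||x||_2^2 = sum = 437.

437


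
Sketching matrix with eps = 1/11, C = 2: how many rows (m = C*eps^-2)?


1/eps = 11.
(1/eps)^2 = 121.
m = 2*121 = 242.

242


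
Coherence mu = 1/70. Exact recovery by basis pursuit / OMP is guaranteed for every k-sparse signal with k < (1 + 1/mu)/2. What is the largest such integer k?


1/mu = 70.
1 + 1/mu = 71.
(1 + 1/mu)/2 = 35.5 is not an integer, so k_max = floor(35.5) = 35.

35


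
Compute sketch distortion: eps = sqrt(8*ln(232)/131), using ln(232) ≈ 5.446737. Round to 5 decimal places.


ln(232) ≈ 5.446737.
8*ln(N)/m ≈ 8*5.446737/131 ≈ 0.33262516.
eps = sqrt(0.33262516) ≈ 0.5767366 ≈ 0.57674.

0.57674


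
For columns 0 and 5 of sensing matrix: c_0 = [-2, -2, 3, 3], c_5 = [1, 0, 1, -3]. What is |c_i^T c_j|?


Inner product: -2*1 + -2*0 + 3*1 + 3*-3
Products: [-2, 0, 3, -9]
Sum = -8.
|dot| = 8.

8


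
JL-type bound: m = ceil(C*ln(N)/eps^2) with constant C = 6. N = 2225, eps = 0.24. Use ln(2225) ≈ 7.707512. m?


ln(2225) ≈ 7.707512.
eps^2 = 0.24^2 = 0.0576.
C*ln(N)/eps^2 ≈ 6*7.707512/0.0576 ≈ 802.8658.
m = ceil(802.8658) = 803.

803


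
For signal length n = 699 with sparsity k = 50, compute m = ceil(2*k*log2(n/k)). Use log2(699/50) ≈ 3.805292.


log2(n/k) = log2(699/50) ≈ 3.805292.
2*k*log2(n/k) ≈ 2*50*3.805292 = 380.5292.
m = ceil(380.5292) = 381.

381


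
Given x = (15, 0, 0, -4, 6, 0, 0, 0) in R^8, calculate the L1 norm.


Non-zero entries: [(0, 15), (3, -4), (4, 6)]
Absolute values: [15, 4, 6]
||x||_1 = sum = 25.

25


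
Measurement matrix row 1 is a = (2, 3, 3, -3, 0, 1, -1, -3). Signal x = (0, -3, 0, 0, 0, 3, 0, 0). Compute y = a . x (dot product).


Non-zero terms: ['3*-3', '1*3']
Products: [-9, 3]
y = sum = -6.

-6


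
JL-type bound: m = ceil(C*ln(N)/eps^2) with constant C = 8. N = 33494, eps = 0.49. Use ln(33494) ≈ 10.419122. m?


ln(33494) ≈ 10.419122.
eps^2 = 0.49^2 = 0.2401.
C*ln(N)/eps^2 ≈ 8*10.419122/0.2401 ≈ 347.1594.
m = ceil(347.1594) = 348.

348


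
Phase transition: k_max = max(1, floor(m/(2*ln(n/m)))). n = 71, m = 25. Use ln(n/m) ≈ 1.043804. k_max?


n/m = 71/25.
ln(n/m) ≈ 1.043804.
2*ln(n/m) ≈ 2.087608.
m/(2*ln(n/m)) ≈ 25/2.087608 ≈ 11.9754.
floor = 11.
k_max = max(1, 11) = 11.

11
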